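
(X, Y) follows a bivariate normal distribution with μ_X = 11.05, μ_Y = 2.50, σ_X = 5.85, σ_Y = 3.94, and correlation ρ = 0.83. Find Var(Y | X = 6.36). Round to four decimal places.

4.8294

The conditional variance in a bivariate normal is σ_Y²(1 − ρ²), independent of x.
Var(Y | X=6.36) = (3.94)²·(1 − (0.83)²) = 15.5236·0.3111 = 4.8294.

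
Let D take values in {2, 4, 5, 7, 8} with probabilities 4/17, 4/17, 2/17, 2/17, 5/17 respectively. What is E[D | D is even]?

64/13

P(D is even) = 13/17.
Σ over the event: 2·4/17 + 4·4/17 + 8·5/17 = 64/17.
E[D | D is even] = (64/17) / (13/17) = 64/13.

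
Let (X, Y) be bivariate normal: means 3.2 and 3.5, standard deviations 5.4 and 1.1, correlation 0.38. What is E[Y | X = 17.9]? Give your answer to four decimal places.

4.6379

The regression of Y on X has slope ρ·σ_Y/σ_X and passes through (μ_X, μ_Y).
E[Y | X=17.9] = 3.5 + (0.38)·(1.1/5.4)·(17.9 − (3.2)) = 3.5 + (0.077407)·(14.7) = 4.6379.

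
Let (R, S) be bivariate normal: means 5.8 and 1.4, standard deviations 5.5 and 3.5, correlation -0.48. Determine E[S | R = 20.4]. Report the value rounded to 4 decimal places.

For a bivariate normal, E[S | R=x] = μ_S + ρ·(σ_S/σ_R)·(x − μ_R).
E[S | R=20.4] = 1.4 + (-0.48)·(3.5/5.5)·(20.4 − (5.8)) = 1.4 + (-0.30545)·(14.6) = -3.0596.

-3.0596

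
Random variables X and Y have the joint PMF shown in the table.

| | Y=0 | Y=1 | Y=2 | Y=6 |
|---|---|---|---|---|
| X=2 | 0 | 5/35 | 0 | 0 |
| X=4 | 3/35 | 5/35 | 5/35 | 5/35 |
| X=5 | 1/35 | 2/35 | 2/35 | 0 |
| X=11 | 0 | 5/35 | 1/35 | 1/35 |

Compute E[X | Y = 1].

P(Y = 1) = 17/35.
Σ X·P over the event = 2·(5/35) + 4·(5/35) + 5·(2/35) + 11·(5/35) = 19/7.
E[X | Y = 1] = (19/7) / (17/35) = 95/17.

95/17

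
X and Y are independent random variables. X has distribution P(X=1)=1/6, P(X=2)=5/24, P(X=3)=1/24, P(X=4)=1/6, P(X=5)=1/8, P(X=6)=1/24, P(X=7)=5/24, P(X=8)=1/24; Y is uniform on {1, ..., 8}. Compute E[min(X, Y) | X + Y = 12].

33/7

P(X + Y = 12) = 7/96.
Summing min(X,Y)·P(x,y) over outcomes with X + Y = 12 gives 11/32.
E[min(X, Y) | X + Y = 12] = (11/32) / (7/96) = 33/7.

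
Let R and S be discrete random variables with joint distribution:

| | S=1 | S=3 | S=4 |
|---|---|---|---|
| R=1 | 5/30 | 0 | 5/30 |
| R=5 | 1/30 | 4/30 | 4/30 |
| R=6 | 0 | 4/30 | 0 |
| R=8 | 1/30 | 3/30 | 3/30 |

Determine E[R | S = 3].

68/11

P(S = 3) = 11/30.
Σ R·P over the event = 5·(4/30) + 6·(4/30) + 8·(3/30) = 34/15.
E[R | S = 3] = (34/15) / (11/30) = 68/11.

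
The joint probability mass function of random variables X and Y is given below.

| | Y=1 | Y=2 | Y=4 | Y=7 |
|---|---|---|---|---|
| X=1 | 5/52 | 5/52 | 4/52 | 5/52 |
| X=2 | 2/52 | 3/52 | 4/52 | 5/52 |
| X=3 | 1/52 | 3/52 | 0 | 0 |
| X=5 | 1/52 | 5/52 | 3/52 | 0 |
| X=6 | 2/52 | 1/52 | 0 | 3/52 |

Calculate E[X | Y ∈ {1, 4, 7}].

P(Y ∈ {1, 4, 7}) = 35/52.
Summing X·P(X=x,Y=y) over the conditioning event gives 89/52.
E[X | Y ∈ {1, 4, 7}] = (89/52) / (35/52) = 89/35.

89/35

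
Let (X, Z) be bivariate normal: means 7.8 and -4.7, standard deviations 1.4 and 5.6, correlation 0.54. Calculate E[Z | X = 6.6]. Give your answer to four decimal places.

E[Z | X=x] = μ_Z + ρ(σ_Z/σ_X)(x − μ_X) for jointly normal variables.
E[Z | X=6.6] = -4.7 + (0.54)·(5.6/1.4)·(6.6 − (7.8)) = -4.7 + (2.16)·(-1.2) = -7.2920.

-7.2920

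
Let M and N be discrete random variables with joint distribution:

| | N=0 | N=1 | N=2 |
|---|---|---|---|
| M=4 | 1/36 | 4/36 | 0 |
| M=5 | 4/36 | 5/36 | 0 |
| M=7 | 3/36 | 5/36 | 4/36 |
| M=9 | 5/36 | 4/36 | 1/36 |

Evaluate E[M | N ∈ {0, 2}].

P(N ∈ {0, 2}) = 1/2.
Σ M·P over the event = 4·(1/36) + 5·(4/36) + 7·(3/36) + 7·(4/36) + 9·(5/36) + 9·(1/36) = 127/36.
E[M | N ∈ {0, 2}] = (127/36) / (1/2) = 127/18.

127/18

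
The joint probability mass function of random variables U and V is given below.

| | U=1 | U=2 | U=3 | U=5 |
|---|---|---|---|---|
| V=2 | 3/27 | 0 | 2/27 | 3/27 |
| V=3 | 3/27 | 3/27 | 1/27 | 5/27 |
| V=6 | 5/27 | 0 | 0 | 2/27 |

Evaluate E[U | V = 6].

15/7

P(V = 6) = 7/27.
Σ U·P over the event = 1·(5/27) + 5·(2/27) = 5/9.
E[U | V = 6] = (5/9) / (7/27) = 15/7.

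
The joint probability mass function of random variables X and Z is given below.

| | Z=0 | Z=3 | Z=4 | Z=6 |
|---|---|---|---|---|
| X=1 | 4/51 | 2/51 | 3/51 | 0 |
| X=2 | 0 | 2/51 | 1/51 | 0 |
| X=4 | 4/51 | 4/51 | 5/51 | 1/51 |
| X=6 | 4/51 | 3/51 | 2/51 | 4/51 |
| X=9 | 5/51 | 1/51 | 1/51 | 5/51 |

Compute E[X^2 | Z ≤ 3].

880/29

P(Z ≤ 3) = 29/51.
Summing X^2·P(X=x,Z=y) over the conditioning event gives 880/51.
E[X^2 | Z ≤ 3] = (880/51) / (29/51) = 880/29.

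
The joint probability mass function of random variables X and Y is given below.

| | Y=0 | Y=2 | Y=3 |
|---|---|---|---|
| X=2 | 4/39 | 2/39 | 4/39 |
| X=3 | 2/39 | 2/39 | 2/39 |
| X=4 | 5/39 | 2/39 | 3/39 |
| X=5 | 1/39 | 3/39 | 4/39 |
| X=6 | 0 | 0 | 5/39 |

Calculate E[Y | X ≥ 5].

33/13

P(X ≥ 5) = 1/3.
Σ Y·P over the event = 0·(1/39) + 2·(3/39) + 3·(4/39) + 3·(5/39) = 11/13.
E[Y | X ≥ 5] = (11/13) / (1/3) = 33/13.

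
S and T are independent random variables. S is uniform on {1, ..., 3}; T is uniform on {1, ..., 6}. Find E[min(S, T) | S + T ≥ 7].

Outcomes with S + T ≥ 7: (1,6), (2,5), (2,6), (3,4), (3,5), (3,6), each with probability 1/18.
E[min(S, T) | S + T ≥ 7] = (1 + 2 + 2 + 3 + 3 + 3) / 6 = 7/3.

7/3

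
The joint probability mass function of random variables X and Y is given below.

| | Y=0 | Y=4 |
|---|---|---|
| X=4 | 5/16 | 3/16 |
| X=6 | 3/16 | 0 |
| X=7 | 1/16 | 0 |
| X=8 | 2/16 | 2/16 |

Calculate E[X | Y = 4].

28/5

P(Y = 4) = 5/16.
Summing X·P(X=x,Y=y) over the conditioning event gives 7/4.
E[X | Y = 4] = (7/4) / (5/16) = 28/5.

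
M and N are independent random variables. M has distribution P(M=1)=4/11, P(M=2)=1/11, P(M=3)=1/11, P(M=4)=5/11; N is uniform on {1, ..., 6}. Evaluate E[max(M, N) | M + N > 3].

251/57

P(M + N > 3) = 19/22.
Summing max(M,N)·P(x,y) over outcomes with M + N > 3 gives 251/66.
E[max(M, N) | M + N > 3] = (251/66) / (19/22) = 251/57.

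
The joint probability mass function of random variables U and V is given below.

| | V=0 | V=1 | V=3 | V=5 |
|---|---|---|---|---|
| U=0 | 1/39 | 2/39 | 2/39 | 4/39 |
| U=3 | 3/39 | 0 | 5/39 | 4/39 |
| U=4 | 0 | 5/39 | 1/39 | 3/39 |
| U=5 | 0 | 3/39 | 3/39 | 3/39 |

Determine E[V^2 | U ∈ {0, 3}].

265/21

P(U ∈ {0, 3}) = 7/13.
Σ V^2·P over the event = 0·(1/39) + 1·(2/39) + 9·(2/39) + 25·(4/39) + 0·(3/39) + 9·(5/39) + 25·(4/39) = 265/39.
E[V^2 | U ∈ {0, 3}] = (265/39) / (7/13) = 265/21.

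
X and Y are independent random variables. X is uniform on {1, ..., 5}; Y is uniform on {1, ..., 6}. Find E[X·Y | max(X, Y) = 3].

P(max(X, Y) = 3) = 1/6.
Summing XY·P(x,y) over outcomes with max(X, Y) = 3 gives 9/10.
E[X·Y | max(X, Y) = 3] = (9/10) / (1/6) = 27/5.

27/5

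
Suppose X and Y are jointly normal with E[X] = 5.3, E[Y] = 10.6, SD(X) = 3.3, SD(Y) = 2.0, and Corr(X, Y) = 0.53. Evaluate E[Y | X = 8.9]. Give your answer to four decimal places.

11.7564

E[Y | X=x] = μ_Y + ρ(σ_Y/σ_X)(x − μ_X) for jointly normal variables.
E[Y | X=8.9] = 10.6 + (0.53)·(2.0/3.3)·(8.9 − (5.3)) = 10.6 + (0.32121)·(3.6) = 11.7564.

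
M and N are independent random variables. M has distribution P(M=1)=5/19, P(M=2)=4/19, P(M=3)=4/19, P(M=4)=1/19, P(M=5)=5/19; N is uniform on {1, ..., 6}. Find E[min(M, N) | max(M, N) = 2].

17/13

P(max(M, N) = 2) = 13/114.
Summing min(M,N)·P(x,y) over outcomes with max(M, N) = 2 gives 17/114.
E[min(M, N) | max(M, N) = 2] = (17/114) / (13/114) = 17/13.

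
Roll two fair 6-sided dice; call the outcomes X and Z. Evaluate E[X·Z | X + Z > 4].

P(X + Z > 4) = 5/6.
Summing XZ·P(x,y) over outcomes with X + Z > 4 gives 71/6.
E[X·Z | X + Z > 4] = (71/6) / (5/6) = 71/5.

71/5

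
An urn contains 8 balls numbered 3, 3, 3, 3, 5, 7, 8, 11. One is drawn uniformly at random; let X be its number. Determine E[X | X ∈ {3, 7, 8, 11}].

38/7

P(X ∈ {3, 7, 8, 11}) = 7/8.
Σ over the event: 3·1/2 + 7·1/8 + 8·1/8 + 11·1/8 = 19/4.
E[X | X ∈ {3, 7, 8, 11}] = (19/4) / (7/8) = 38/7.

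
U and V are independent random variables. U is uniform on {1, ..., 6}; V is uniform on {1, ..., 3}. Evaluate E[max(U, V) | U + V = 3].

2

Outcomes with U + V = 3: (1,2), (2,1), each with probability 1/18.
E[max(U, V) | U + V = 3] = (2 + 2) / 2 = 2.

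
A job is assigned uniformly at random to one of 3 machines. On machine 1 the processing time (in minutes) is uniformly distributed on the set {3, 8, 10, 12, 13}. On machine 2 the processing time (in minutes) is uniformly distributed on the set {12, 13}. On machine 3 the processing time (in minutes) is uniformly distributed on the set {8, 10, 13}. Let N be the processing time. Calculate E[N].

961/90

E[N | machine 1] = (3+8+10+12+13)/5 = 46/5.
E[N | machine 2] = (12+13)/2 = 25/2.
E[N | machine 3] = (8+10+13)/3 = 31/3.
By the law of total expectation,
E[N] = (1/3)·(46/5) + (1/3)·(25/2) + (1/3)·(31/3) = 961/90.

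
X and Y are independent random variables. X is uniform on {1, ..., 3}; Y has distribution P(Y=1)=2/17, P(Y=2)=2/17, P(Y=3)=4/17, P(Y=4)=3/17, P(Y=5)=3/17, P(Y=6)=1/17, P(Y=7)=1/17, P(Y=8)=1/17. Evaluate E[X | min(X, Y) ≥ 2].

P(min(X, Y) ≥ 2) = 10/17.
Summing X·P(x,y) over outcomes with min(X, Y) ≥ 2 gives 25/17.
E[X | min(X, Y) ≥ 2] = (25/17) / (10/17) = 5/2.

5/2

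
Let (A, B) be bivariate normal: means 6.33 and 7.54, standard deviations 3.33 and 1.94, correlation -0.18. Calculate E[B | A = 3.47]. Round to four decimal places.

The regression of B on A has slope ρ·σ_B/σ_A and passes through (μ_A, μ_B).
E[B | A=3.47] = 7.54 + (-0.18)·(1.94/3.33)·(3.47 − (6.33)) = 7.54 + (-0.10486)·(-2.86) = 7.8399.

7.8399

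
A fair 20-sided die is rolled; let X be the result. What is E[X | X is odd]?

10

Given X is odd, X is equally likely to be any of {1, 3, 5, 7, 9, 11, 13, 15, 17, 19}.
E[X | X is odd] = (1 + 3 + 5 + 7 + 9 + 11 + 13 + 15 + 17 + 19) / 10 = 10.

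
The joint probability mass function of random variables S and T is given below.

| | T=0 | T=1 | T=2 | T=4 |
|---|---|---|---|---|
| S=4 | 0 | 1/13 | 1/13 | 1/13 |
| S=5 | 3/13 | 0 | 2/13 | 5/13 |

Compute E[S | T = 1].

P(T = 1) = 1/13.
Σ S·P over the event = 4·(1/13) = 4/13.
E[S | T = 1] = (4/13) / (1/13) = 4.

4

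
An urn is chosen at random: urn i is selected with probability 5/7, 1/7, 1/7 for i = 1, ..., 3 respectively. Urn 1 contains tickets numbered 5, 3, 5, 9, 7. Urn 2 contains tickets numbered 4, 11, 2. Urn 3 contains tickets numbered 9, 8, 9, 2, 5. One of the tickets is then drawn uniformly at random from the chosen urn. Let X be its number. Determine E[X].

619/105

E[X | urn 1] = (5+3+5+9+7)/5 = 29/5.
E[X | urn 2] = (4+11+2)/3 = 17/3.
E[X | urn 3] = (9+8+9+2+5)/5 = 33/5.
By the law of total expectation,
E[X] = (5/7)·(29/5) + (1/7)·(17/3) + (1/7)·(33/5) = 619/105.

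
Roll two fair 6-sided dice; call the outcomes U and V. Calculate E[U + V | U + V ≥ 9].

Outcomes with U + V ≥ 9: (3,6), (4,5), (4,6), (5,4), (5,5), (5,6), (6,3), (6,4), (6,5), (6,6), each with probability 1/36.
E[U + V | U + V ≥ 9] = (9 + 9 + 10 + 9 + 10 + 11 + 9 + 10 + 11 + 12) / 10 = 10.

10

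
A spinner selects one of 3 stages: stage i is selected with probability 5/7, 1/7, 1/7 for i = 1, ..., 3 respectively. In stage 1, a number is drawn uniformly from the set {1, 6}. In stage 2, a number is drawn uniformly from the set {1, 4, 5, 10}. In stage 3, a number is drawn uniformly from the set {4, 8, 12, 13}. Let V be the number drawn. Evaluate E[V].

127/28

E[V | stage 1] = (1+6)/2 = 7/2.
E[V | stage 2] = (1+4+5+10)/4 = 5.
E[V | stage 3] = (4+8+12+13)/4 = 37/4.
By the law of total expectation,
E[V] = (5/7)·(7/2) + (1/7)·(5) + (1/7)·(37/4) = 127/28.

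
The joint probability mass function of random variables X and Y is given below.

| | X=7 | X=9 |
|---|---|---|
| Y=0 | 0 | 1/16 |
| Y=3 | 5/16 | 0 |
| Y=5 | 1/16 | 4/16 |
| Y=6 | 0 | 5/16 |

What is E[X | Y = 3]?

7

P(Y = 3) = 5/16.
Σ X·P over the event = 7·(5/16) = 35/16.
E[X | Y = 3] = (35/16) / (5/16) = 7.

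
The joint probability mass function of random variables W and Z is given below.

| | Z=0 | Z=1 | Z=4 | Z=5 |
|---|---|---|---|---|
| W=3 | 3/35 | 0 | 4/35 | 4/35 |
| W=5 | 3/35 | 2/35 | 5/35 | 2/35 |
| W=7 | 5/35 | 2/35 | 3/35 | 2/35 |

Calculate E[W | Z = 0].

59/11

P(Z = 0) = 11/35.
Σ W·P over the event = 3·(3/35) + 5·(3/35) + 7·(5/35) = 59/35.
E[W | Z = 0] = (59/35) / (11/35) = 59/11.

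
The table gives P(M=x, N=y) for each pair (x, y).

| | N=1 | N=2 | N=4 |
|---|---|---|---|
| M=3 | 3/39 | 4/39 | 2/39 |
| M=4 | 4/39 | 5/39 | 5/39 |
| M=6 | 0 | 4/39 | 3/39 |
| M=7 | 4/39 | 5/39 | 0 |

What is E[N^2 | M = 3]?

P(M = 3) = 3/13.
Σ N^2·P over the event = 1·(3/39) + 4·(4/39) + 16·(2/39) = 17/13.
E[N^2 | M = 3] = (17/13) / (3/13) = 17/3.

17/3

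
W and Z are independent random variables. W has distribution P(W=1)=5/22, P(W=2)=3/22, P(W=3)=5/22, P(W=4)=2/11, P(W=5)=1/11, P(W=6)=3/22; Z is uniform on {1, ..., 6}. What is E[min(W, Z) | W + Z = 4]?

16/13

P(W + Z = 4) = 13/132.
Summing min(W,Z)·P(x,y) over outcomes with W + Z = 4 gives 4/33.
E[min(W, Z) | W + Z = 4] = (4/33) / (13/132) = 16/13.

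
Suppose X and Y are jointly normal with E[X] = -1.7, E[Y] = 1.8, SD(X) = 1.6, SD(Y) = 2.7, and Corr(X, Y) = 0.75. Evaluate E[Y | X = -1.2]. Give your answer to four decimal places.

2.4328

For a bivariate normal, E[Y | X=x] = μ_Y + ρ·(σ_Y/σ_X)·(x − μ_X).
E[Y | X=-1.2] = 1.8 + (0.75)·(2.7/1.6)·(-1.2 − (-1.7)) = 1.8 + (1.2656)·(0.5) = 2.4328.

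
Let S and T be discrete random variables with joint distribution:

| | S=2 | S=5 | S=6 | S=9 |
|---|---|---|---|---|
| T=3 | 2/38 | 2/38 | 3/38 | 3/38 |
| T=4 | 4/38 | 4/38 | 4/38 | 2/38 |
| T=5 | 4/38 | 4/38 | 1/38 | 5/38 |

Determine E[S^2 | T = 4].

P(T = 4) = 7/19.
Σ S^2·P over the event = 4·(4/38) + 25·(4/38) + 36·(4/38) + 81·(2/38) = 211/19.
E[S^2 | T = 4] = (211/19) / (7/19) = 211/7.

211/7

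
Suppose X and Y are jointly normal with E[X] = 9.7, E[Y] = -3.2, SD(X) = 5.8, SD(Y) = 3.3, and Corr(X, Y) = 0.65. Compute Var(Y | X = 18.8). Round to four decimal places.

The conditional variance in a bivariate normal is σ_Y²(1 − ρ²), independent of x.
Var(Y | X=18.8) = (3.3)²·(1 − (0.65)²) = 10.89·0.5775 = 6.2890.

6.2890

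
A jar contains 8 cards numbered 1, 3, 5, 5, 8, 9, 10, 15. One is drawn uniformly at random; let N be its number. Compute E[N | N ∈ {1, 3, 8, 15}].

27/4

P(N ∈ {1, 3, 8, 15}) = 1/2.
Σ over the event: 1·1/8 + 3·1/8 + 8·1/8 + 15·1/8 = 27/8.
E[N | N ∈ {1, 3, 8, 15}] = (27/8) / (1/2) = 27/4.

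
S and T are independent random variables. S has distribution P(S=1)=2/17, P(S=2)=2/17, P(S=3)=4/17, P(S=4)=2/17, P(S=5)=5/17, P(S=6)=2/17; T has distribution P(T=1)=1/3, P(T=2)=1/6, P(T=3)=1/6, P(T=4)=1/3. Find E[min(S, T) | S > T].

139/66

P(S > T) = 11/17.
Summing min(S,T)·P(x,y) over outcomes with S > T gives 139/102.
E[min(S, T) | S > T] = (139/102) / (11/17) = 139/66.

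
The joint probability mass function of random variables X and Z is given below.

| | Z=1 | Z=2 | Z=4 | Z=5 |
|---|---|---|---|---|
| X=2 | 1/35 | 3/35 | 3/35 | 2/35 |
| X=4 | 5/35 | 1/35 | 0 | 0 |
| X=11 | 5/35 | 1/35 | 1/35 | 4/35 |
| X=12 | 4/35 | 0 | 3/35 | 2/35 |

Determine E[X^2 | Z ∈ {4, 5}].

P(Z ∈ {4, 5}) = 3/7.
Σ X^2·P over the event = 4·(3/35) + 4·(2/35) + 121·(1/35) + 121·(4/35) + 144·(3/35) + 144·(2/35) = 269/7.
E[X^2 | Z ∈ {4, 5}] = (269/7) / (3/7) = 269/3.

269/3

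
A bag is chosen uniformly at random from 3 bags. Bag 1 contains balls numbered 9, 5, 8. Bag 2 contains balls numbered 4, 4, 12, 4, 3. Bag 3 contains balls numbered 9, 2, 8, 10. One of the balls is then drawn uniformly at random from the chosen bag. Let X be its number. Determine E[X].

1199/180

E[X | bag 1] = (9+5+8)/3 = 22/3.
E[X | bag 2] = (4+4+12+4+3)/5 = 27/5.
E[X | bag 3] = (9+2+8+10)/4 = 29/4.
By the law of total expectation,
E[X] = (1/3)·(22/3) + (1/3)·(27/5) + (1/3)·(29/4) = 1199/180.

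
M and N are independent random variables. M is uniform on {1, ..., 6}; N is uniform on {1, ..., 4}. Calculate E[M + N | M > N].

47/7

P(M > N) = 7/12.
Summing (M+N)·P(x,y) over outcomes with M > N gives 47/12.
E[M + N | M > N] = (47/12) / (7/12) = 47/7.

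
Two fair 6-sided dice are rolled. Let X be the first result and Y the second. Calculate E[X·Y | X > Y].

P(X > Y) = 5/12.
Summing XY·P(x,y) over outcomes with X > Y gives 175/36.
E[X·Y | X > Y] = (175/36) / (5/12) = 35/3.

35/3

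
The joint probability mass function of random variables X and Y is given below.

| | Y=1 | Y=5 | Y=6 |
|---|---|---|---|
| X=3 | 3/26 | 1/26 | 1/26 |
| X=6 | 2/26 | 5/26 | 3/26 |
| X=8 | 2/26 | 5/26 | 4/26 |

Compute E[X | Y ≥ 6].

P(Y ≥ 6) = 4/13.
Σ X·P over the event = 3·(1/26) + 6·(3/26) + 8·(4/26) = 53/26.
E[X | Y ≥ 6] = (53/26) / (4/13) = 53/8.

53/8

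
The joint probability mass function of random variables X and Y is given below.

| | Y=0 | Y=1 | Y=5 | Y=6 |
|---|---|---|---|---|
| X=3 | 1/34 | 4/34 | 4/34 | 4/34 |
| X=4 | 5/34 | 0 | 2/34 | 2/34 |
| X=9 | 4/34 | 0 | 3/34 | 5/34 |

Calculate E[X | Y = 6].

65/11

P(Y = 6) = 11/34.
Summing X·P(X=x,Y=y) over the conditioning event gives 65/34.
E[X | Y = 6] = (65/34) / (11/34) = 65/11.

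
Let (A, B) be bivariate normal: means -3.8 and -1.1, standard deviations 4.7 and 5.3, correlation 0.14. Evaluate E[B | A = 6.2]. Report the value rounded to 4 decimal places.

0.4787

For a bivariate normal, E[B | A=x] = μ_B + ρ·(σ_B/σ_A)·(x − μ_A).
E[B | A=6.2] = -1.1 + (0.14)·(5.3/4.7)·(6.2 − (-3.8)) = -1.1 + (0.15787)·(10) = 0.4787.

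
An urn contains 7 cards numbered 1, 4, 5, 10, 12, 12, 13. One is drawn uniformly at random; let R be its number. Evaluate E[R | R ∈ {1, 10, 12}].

P(R ∈ {1, 10, 12}) = 4/7.
Σ over the event: 1·1/7 + 10·1/7 + 12·2/7 = 5.
E[R | R ∈ {1, 10, 12}] = (5) / (4/7) = 35/4.

35/4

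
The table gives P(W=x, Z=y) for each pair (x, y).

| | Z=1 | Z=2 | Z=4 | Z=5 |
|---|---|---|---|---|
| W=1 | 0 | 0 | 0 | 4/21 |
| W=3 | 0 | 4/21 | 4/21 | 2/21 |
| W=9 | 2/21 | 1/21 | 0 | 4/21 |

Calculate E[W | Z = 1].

P(Z = 1) = 2/21.
Σ W·P over the event = 9·(2/21) = 6/7.
E[W | Z = 1] = (6/7) / (2/21) = 9.

9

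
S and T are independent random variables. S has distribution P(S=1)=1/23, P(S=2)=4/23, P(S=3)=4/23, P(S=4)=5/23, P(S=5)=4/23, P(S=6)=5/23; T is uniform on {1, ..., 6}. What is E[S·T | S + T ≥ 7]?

128/7

P(S + T ≥ 7) = 91/138.
Summing ST·P(x,y) over outcomes with S + T ≥ 7 gives 832/69.
E[S·T | S + T ≥ 7] = (832/69) / (91/138) = 128/7.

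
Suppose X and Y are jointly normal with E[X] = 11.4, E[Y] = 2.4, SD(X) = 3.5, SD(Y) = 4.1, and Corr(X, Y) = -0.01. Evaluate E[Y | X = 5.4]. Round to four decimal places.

E[Y | X=x] = μ_Y + ρ(σ_Y/σ_X)(x − μ_X) for jointly normal variables.
E[Y | X=5.4] = 2.4 + (-0.01)·(4.1/3.5)·(5.4 − (11.4)) = 2.4 + (-0.011714)·(-6) = 2.4703.

2.4703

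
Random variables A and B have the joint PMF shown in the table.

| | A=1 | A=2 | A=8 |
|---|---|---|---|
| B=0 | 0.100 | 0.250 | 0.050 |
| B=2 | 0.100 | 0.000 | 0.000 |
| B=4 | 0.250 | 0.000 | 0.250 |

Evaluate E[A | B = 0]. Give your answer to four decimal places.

2.5000

P(B = 0) = 0.400.
Σ A·P over the event = 1·(0.100) + 2·(0.250) + 8·(0.050) = 1.000.
E[A | B = 0] = (1.000) / (0.400) = 2.5000.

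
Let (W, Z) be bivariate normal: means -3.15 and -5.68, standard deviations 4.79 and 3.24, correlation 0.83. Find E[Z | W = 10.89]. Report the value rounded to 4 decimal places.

For a bivariate normal, E[Z | W=x] = μ_Z + ρ·(σ_Z/σ_W)·(x − μ_W).
E[Z | W=10.89] = -5.68 + (0.83)·(3.24/4.79)·(10.89 − (-3.15)) = -5.68 + (0.56142)·(14.04) = 2.2023.

2.2023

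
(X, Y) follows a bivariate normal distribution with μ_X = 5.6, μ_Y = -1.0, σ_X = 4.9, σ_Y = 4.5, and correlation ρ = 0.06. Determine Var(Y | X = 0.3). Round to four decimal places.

20.1771

The conditional variance in a bivariate normal is σ_Y²(1 − ρ²), independent of x.
Var(Y | X=0.3) = (4.5)²·(1 − (0.06)²) = 20.25·0.9964 = 20.1771.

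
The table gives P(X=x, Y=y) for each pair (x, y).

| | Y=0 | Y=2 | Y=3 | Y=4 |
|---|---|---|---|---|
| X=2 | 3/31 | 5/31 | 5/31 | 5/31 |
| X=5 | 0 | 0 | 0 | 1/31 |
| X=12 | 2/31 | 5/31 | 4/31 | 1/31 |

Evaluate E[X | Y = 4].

P(Y = 4) = 7/31.
Σ X·P over the event = 2·(5/31) + 5·(1/31) + 12·(1/31) = 27/31.
E[X | Y = 4] = (27/31) / (7/31) = 27/7.

27/7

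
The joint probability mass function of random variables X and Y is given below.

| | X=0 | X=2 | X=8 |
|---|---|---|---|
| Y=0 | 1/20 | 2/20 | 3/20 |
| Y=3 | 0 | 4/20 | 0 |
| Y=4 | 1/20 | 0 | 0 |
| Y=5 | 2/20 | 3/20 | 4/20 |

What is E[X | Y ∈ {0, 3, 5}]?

74/19

P(Y ∈ {0, 3, 5}) = 19/20.
Σ X·P over the event = 0·(1/20) + 0·(2/20) + 2·(2/20) + 2·(4/20) + 2·(3/20) + 8·(3/20) + 8·(4/20) = 37/10.
E[X | Y ∈ {0, 3, 5}] = (37/10) / (19/20) = 74/19.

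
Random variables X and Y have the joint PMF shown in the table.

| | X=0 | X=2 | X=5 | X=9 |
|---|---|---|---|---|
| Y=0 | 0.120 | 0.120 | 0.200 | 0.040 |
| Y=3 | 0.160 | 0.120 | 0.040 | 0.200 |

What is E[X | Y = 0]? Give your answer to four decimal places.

3.3333

P(Y = 0) = 0.480.
Σ X·P over the event = 0·(0.120) + 2·(0.120) + 5·(0.200) + 9·(0.040) = 1.600.
E[X | Y = 0] = (1.600) / (0.480) = 3.3333.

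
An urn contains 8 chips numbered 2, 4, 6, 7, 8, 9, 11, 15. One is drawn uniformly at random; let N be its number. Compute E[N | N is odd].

P(N is odd) = 1/2.
Σ over the event: 7·1/8 + 9·1/8 + 11·1/8 + 15·1/8 = 21/4.
E[N | N is odd] = (21/4) / (1/2) = 21/2.

21/2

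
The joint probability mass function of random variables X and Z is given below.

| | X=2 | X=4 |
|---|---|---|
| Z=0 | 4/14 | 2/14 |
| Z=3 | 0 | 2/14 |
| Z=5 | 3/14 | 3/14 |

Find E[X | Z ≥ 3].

13/4

P(Z ≥ 3) = 4/7.
Σ X·P over the event = 2·(3/14) + 4·(2/14) + 4·(3/14) = 13/7.
E[X | Z ≥ 3] = (13/7) / (4/7) = 13/4.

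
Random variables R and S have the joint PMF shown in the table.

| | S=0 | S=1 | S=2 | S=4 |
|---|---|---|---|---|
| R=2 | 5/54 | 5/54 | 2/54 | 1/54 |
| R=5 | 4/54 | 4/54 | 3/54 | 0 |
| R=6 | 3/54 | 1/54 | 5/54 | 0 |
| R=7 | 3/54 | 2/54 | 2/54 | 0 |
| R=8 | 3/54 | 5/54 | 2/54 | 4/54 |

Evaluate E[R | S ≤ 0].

31/6

P(S ≤ 0) = 1/3.
Σ R·P over the event = 2·(5/54) + 5·(4/54) + 6·(3/54) + 7·(3/54) + 8·(3/54) = 31/18.
E[R | S ≤ 0] = (31/18) / (1/3) = 31/6.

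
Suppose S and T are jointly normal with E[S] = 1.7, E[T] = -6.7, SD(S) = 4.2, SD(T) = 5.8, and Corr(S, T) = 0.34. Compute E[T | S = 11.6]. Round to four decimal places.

-2.0517

E[T | S=x] = μ_T + ρ(σ_T/σ_S)(x − μ_S) for jointly normal variables.
E[T | S=11.6] = -6.7 + (0.34)·(5.8/4.2)·(11.6 − (1.7)) = -6.7 + (0.469524)·(9.9) = -2.0517.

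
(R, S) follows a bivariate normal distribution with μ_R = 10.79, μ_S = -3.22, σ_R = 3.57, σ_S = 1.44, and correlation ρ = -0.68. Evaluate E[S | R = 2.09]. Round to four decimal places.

E[S | R=x] = μ_S + ρ(σ_S/σ_R)(x − μ_R) for jointly normal variables.
E[S | R=2.09] = -3.22 + (-0.68)·(1.44/3.57)·(2.09 − (10.79)) = -3.22 + (-0.27429)·(-8.7) = -0.8337.

-0.8337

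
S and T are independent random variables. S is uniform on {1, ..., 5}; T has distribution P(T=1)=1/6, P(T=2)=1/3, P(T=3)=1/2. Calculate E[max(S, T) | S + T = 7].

P(S + T = 7) = 1/6.
Summing max(S,T)·P(x,y) over outcomes with S + T = 7 gives 11/15.
E[max(S, T) | S + T = 7] = (11/15) / (1/6) = 22/5.

22/5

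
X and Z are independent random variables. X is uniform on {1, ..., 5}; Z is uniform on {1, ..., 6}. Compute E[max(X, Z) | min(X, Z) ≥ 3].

P(min(X, Z) ≥ 3) = 2/5.
Summing max(X,Z)·P(x,y) over outcomes with min(X, Z) ≥ 3 gives 29/15.
E[max(X, Z) | min(X, Z) ≥ 3] = (29/15) / (2/5) = 29/6.

29/6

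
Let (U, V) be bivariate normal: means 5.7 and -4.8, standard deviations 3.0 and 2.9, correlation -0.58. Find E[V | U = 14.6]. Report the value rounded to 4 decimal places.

For a bivariate normal, E[V | U=x] = μ_V + ρ·(σ_V/σ_U)·(x − μ_U).
E[V | U=14.6] = -4.8 + (-0.58)·(2.9/3.0)·(14.6 − (5.7)) = -4.8 + (-0.560667)·(8.9) = -9.7899.

-9.7899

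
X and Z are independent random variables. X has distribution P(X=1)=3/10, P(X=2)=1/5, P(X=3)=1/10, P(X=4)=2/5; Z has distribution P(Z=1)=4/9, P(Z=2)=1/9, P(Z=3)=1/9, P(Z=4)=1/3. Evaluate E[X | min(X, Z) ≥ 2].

P(min(X, Z) ≥ 2) = 7/18.
Summing X·P(x,y) over outcomes with min(X, Z) ≥ 2 gives 23/18.
E[X | min(X, Z) ≥ 2] = (23/18) / (7/18) = 23/7.

23/7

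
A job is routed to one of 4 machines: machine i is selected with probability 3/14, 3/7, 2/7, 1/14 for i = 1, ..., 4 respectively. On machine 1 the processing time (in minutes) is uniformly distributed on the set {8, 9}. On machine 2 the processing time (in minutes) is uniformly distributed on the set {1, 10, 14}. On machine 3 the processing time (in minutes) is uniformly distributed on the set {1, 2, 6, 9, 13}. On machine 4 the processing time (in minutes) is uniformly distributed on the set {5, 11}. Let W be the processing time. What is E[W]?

1083/140

E[W | machine 1] = (8+9)/2 = 17/2.
E[W | machine 2] = (1+10+14)/3 = 25/3.
E[W | machine 3] = (1+2+6+9+13)/5 = 31/5.
E[W | machine 4] = (5+11)/2 = 8.
E[W] = (3/14)·(17/2) + (3/7)·(25/3) + (2/7)·(31/5) + (1/14)·(8) = 1083/140.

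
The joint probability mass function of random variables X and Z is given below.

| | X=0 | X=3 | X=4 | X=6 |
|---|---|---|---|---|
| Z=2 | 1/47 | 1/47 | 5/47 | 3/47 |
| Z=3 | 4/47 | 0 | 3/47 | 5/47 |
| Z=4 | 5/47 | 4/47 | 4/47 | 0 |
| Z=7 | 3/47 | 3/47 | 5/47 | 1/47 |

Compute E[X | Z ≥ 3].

105/37

P(Z ≥ 3) = 37/47.
Summing X·P(X=x,Z=y) over the conditioning event gives 105/47.
E[X | Z ≥ 3] = (105/47) / (37/47) = 105/37.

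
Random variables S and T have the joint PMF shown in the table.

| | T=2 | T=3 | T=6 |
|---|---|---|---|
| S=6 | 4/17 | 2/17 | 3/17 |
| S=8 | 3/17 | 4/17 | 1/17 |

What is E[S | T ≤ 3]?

92/13

P(T ≤ 3) = 13/17.
Σ S·P over the event = 6·(4/17) + 6·(2/17) + 8·(3/17) + 8·(4/17) = 92/17.
E[S | T ≤ 3] = (92/17) / (13/17) = 92/13.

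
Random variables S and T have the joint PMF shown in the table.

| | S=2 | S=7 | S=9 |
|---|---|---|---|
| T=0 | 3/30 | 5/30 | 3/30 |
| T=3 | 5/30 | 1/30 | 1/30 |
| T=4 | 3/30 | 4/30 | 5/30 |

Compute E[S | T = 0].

P(T = 0) = 11/30.
Σ S·P over the event = 2·(3/30) + 7·(5/30) + 9·(3/30) = 34/15.
E[S | T = 0] = (34/15) / (11/30) = 68/11.

68/11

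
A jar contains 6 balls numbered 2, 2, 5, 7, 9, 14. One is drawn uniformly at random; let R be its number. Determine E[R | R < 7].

3

P(R < 7) = 1/2.
Σ over the event: 2·1/3 + 5·1/6 = 3/2.
E[R | R < 7] = (3/2) / (1/2) = 3.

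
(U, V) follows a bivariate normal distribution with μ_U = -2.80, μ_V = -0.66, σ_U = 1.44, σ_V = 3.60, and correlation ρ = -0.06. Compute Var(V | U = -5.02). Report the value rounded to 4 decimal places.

Var(V | U=x) = (1 − ρ²)·σ_V².
Var(V | U=-5.02) = (3.60)²·(1 − (-0.06)²) = 12.96·0.9964 = 12.9133.

12.9133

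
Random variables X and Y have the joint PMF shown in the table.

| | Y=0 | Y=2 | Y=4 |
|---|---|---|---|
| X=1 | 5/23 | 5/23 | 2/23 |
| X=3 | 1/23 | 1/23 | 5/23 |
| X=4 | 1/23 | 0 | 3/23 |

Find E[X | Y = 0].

P(Y = 0) = 7/23.
Σ X·P over the event = 1·(5/23) + 3·(1/23) + 4·(1/23) = 12/23.
E[X | Y = 0] = (12/23) / (7/23) = 12/7.

12/7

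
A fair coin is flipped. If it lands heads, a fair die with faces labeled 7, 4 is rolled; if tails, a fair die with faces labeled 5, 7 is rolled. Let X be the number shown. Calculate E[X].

23/4

E[X | heads] = (7+4)/2 = 11/2.
E[X | tails] = (5+7)/2 = 6.
By the law of total expectation,
E[X] = (1/2)·(11/2) + (1/2)·(6) = 23/4.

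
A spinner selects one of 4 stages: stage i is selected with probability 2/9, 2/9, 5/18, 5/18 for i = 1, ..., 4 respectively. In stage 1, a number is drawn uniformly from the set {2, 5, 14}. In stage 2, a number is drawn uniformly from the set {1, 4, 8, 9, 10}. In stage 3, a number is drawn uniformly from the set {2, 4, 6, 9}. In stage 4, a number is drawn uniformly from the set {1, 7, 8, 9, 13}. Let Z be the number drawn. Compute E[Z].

2357/360

E[Z | stage 1] = (2+5+14)/3 = 7.
E[Z | stage 2] = (1+4+8+9+10)/5 = 32/5.
E[Z | stage 3] = (2+4+6+9)/4 = 21/4.
E[Z | stage 4] = (1+7+8+9+13)/5 = 38/5.
By the law of total expectation,
E[Z] = (2/9)·(7) + (2/9)·(32/5) + (5/18)·(21/4) + (5/18)·(38/5) = 2357/360.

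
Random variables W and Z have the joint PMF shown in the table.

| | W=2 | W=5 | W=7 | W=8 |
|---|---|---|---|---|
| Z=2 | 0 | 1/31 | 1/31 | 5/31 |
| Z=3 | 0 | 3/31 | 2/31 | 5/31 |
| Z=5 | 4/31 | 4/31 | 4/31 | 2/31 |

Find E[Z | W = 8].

P(W = 8) = 12/31.
Σ Z·P over the event = 2·(5/31) + 3·(5/31) + 5·(2/31) = 35/31.
E[Z | W = 8] = (35/31) / (12/31) = 35/12.

35/12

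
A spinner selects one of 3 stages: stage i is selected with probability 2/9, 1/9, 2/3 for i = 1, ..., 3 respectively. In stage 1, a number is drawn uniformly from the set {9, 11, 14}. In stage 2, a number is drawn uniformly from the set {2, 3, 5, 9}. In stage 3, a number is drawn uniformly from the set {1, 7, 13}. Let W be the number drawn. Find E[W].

833/108

E[W | stage 1] = (9+11+14)/3 = 34/3.
E[W | stage 2] = (2+3+5+9)/4 = 19/4.
E[W | stage 3] = (1+7+13)/3 = 7.
By the law of total expectation,
E[W] = (2/9)·(34/3) + (1/9)·(19/4) + (2/3)·(7) = 833/108.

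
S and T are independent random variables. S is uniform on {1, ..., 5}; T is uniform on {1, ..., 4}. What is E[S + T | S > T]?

6

Outcomes with S > T: (2,1), (3,1), (3,2), (4,1), (4,2), (4,3), (5,1), (5,2), (5,3), (5,4), each with probability 1/20.
E[S + T | S > T] = (3 + 4 + 5 + 5 + 6 + 7 + 6 + 7 + 8 + 9) / 10 = 6.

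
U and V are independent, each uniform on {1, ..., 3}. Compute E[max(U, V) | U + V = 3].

2

P(U + V = 3) = 2/9.
Summing max(U,V)·P(x,y) over outcomes with U + V = 3 gives 4/9.
E[max(U, V) | U + V = 3] = (4/9) / (2/9) = 2.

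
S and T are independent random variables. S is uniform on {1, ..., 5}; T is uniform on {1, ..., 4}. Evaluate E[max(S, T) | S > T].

Outcomes with S > T: (2,1), (3,1), (3,2), (4,1), (4,2), (4,3), (5,1), (5,2), (5,3), (5,4), each with probability 1/20.
E[max(S, T) | S > T] = (2 + 3 + 3 + 4 + 4 + 4 + 5 + 5 + 5 + 5) / 10 = 4.

4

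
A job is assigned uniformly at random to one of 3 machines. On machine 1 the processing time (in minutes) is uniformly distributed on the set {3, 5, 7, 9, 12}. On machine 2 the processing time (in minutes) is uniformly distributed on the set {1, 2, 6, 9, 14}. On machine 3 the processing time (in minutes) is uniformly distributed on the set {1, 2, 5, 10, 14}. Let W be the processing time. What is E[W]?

E[W | machine 1] = (3+5+7+9+12)/5 = 36/5.
E[W | machine 2] = (1+2+6+9+14)/5 = 32/5.
E[W | machine 3] = (1+2+5+10+14)/5 = 32/5.
By the law of total expectation,
E[W] = (1/3)·(36/5) + (1/3)·(32/5) + (1/3)·(32/5) = 20/3.

20/3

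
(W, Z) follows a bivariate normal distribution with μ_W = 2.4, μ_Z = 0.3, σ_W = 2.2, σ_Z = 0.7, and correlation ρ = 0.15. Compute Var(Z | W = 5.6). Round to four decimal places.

The conditional variance in a bivariate normal is σ_Z²(1 − ρ²), independent of x.
Var(Z | W=5.6) = (0.7)²·(1 − (0.15)²) = 0.49·0.9775 = 0.4790.

0.4790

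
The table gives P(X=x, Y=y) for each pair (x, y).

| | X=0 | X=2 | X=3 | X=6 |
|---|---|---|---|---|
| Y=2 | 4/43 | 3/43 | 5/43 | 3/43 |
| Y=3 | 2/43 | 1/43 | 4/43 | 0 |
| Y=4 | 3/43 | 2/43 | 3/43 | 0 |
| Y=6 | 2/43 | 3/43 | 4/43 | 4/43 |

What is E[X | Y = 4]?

P(Y = 4) = 8/43.
Σ X·P over the event = 0·(3/43) + 2·(2/43) + 3·(3/43) = 13/43.
E[X | Y = 4] = (13/43) / (8/43) = 13/8.

13/8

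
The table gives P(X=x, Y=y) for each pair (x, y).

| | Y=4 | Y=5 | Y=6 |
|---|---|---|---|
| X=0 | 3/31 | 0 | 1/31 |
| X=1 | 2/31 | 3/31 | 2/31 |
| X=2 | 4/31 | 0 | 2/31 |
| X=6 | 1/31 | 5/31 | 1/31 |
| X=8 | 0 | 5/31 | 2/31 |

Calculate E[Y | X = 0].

9/2

P(X = 0) = 4/31.
Σ Y·P over the event = 4·(3/31) + 6·(1/31) = 18/31.
E[Y | X = 0] = (18/31) / (4/31) = 9/2.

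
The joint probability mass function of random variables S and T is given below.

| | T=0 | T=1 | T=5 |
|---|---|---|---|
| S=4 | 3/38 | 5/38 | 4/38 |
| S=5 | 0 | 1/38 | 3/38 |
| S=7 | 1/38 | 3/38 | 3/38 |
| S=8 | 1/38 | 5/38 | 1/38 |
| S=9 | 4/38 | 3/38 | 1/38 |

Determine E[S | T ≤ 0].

7

P(T ≤ 0) = 9/38.
Σ S·P over the event = 4·(3/38) + 7·(1/38) + 8·(1/38) + 9·(4/38) = 63/38.
E[S | T ≤ 0] = (63/38) / (9/38) = 7.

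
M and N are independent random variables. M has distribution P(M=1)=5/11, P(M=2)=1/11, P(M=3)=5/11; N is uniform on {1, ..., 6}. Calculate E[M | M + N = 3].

7/6

P(M + N = 3) = 1/11.
Summing M·P(x,y) over outcomes with M + N = 3 gives 7/66.
E[M | M + N = 3] = (7/66) / (1/11) = 7/6.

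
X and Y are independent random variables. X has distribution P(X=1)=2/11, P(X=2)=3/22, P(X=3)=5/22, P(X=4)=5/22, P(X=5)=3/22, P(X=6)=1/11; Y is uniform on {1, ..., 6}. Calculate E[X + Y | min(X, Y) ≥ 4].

97/10

P(min(X, Y) ≥ 4) = 5/22.
Summing (X+Y)·P(x,y) over outcomes with min(X, Y) ≥ 4 gives 97/44.
E[X + Y | min(X, Y) ≥ 4] = (97/44) / (5/22) = 97/10.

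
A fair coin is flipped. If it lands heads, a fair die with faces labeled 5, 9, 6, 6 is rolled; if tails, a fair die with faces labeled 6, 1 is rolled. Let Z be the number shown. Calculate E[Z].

5

E[Z | heads] = (5+9+6+6)/4 = 13/2.
E[Z | tails] = (6+1)/2 = 7/2.
By the law of total expectation,
E[Z] = (1/2)·(13/2) + (1/2)·(7/2) = 5.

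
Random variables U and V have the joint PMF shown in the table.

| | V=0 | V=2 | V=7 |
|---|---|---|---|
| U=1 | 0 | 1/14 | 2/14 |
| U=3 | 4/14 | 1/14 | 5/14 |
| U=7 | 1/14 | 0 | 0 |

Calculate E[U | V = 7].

P(V = 7) = 1/2.
Σ U·P over the event = 1·(2/14) + 3·(5/14) = 17/14.
E[U | V = 7] = (17/14) / (1/2) = 17/7.

17/7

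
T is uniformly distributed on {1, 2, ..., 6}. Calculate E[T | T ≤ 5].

3

Given T ≤ 5, T is equally likely to be any of {1, 2, 3, 4, 5}.
E[T | T ≤ 5] = (1 + 2 + 3 + 4 + 5) / 5 = 3.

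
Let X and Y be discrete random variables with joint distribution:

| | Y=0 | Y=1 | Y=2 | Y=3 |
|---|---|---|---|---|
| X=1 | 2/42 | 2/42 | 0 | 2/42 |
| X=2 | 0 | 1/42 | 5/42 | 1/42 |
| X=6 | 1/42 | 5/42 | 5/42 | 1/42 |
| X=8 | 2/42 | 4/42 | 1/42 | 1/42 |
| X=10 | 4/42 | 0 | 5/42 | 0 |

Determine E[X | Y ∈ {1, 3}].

84/17

P(Y ∈ {1, 3}) = 17/42.
Σ X·P over the event = 1·(2/42) + 1·(2/42) + 2·(1/42) + 2·(1/42) + 6·(5/42) + 6·(1/42) + 8·(4/42) + 8·(1/42) = 2.
E[X | Y ∈ {1, 3}] = (2) / (17/42) = 84/17.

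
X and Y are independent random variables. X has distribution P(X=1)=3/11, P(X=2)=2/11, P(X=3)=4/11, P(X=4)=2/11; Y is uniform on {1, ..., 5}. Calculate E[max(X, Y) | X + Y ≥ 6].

115/27

P(X + Y ≥ 6) = 27/55.
Summing max(X,Y)·P(x,y) over outcomes with X + Y ≥ 6 gives 23/11.
E[max(X, Y) | X + Y ≥ 6] = (23/11) / (27/55) = 115/27.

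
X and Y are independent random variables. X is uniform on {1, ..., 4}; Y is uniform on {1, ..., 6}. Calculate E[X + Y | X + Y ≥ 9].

28/3

Outcomes with X + Y ≥ 9: (3,6), (4,5), (4,6), each with probability 1/24.
E[X + Y | X + Y ≥ 9] = (9 + 9 + 10) / 3 = 28/3.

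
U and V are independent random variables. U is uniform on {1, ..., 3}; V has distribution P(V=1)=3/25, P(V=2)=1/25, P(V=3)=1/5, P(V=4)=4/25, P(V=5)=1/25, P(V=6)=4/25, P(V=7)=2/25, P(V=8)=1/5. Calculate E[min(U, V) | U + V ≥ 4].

133/68

P(U + V ≥ 4) = 68/75.
Summing min(U,V)·P(x,y) over outcomes with U + V ≥ 4 gives 133/75.
E[min(U, V) | U + V ≥ 4] = (133/75) / (68/75) = 133/68.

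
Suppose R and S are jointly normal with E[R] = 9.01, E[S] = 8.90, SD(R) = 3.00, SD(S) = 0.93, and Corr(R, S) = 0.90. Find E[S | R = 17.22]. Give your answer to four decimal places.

The regression of S on R has slope ρ·σ_S/σ_R and passes through (μ_R, μ_S).
E[S | R=17.22] = 8.90 + (0.90)·(0.93/3.00)·(17.22 − (9.01)) = 8.90 + (0.279)·(8.21) = 11.1906.

11.1906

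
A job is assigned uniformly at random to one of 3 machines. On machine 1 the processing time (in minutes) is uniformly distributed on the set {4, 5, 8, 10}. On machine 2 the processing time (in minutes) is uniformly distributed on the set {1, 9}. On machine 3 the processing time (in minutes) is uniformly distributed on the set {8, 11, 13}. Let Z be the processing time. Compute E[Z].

E[Z | machine 1] = (4+5+8+10)/4 = 27/4.
E[Z | machine 2] = (1+9)/2 = 5.
E[Z | machine 3] = (8+11+13)/3 = 32/3.
By the law of total expectation,
E[Z] = (1/3)·(27/4) + (1/3)·(5) + (1/3)·(32/3) = 269/36.

269/36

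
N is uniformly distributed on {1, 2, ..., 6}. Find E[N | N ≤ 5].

3

Given N ≤ 5, N is equally likely to be any of {1, 2, 3, 4, 5}.
E[N | N ≤ 5] = (1 + 2 + 3 + 4 + 5) / 5 = 3.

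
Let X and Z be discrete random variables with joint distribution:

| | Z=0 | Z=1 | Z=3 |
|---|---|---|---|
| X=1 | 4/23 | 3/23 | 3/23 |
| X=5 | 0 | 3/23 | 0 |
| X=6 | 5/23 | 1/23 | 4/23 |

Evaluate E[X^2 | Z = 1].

114/7

P(Z = 1) = 7/23.
Σ X^2·P over the event = 1·(3/23) + 25·(3/23) + 36·(1/23) = 114/23.
E[X^2 | Z = 1] = (114/23) / (7/23) = 114/7.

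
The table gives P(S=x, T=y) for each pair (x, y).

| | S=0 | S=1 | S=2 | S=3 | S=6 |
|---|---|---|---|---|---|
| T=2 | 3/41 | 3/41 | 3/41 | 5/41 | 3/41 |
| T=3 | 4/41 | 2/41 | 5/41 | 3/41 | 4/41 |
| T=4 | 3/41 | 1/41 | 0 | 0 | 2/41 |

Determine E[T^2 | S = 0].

P(S = 0) = 10/41.
Σ T^2·P over the event = 4·(3/41) + 9·(4/41) + 16·(3/41) = 96/41.
E[T^2 | S = 0] = (96/41) / (10/41) = 48/5.

48/5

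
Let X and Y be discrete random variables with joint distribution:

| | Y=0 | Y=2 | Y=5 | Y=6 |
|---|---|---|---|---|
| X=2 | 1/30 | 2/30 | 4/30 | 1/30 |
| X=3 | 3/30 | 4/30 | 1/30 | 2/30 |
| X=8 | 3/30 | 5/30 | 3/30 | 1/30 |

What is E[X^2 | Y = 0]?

223/7

P(Y = 0) = 7/30.
Summing X^2·P(X=x,Y=y) over the conditioning event gives 223/30.
E[X^2 | Y = 0] = (223/30) / (7/30) = 223/7.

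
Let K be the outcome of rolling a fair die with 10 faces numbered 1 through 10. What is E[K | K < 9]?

Given K < 9, K is equally likely to be any of {1, 2, 3, 4, 5, 6, 7, 8}.
E[K | K < 9] = (1 + 2 + 3 + 4 + 5 + 6 + 7 + 8) / 8 = 9/2.

9/2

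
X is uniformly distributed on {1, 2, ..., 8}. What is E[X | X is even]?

5

Given X is even, X is equally likely to be any of {2, 4, 6, 8}.
E[X | X is even] = (2 + 4 + 6 + 8) / 4 = 5.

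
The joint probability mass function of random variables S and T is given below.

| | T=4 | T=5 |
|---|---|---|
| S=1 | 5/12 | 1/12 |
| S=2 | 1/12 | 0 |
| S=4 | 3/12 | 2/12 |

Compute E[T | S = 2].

4

P(S = 2) = 1/12.
Σ T·P over the event = 4·(1/12) = 1/3.
E[T | S = 2] = (1/3) / (1/12) = 4.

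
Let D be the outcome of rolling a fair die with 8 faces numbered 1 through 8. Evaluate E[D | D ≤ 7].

4

Given D ≤ 7, D is equally likely to be any of {1, 2, 3, 4, 5, 6, 7}.
E[D | D ≤ 7] = (1 + 2 + 3 + 4 + 5 + 6 + 7) / 7 = 4.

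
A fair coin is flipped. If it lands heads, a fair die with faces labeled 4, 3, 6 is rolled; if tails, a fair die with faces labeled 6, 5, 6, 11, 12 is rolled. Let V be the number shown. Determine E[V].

E[V | heads] = (4+3+6)/3 = 13/3.
E[V | tails] = (6+5+6+11+12)/5 = 8.
E[V] = (1/2)·(13/3) + (1/2)·(8) = 37/6.

37/6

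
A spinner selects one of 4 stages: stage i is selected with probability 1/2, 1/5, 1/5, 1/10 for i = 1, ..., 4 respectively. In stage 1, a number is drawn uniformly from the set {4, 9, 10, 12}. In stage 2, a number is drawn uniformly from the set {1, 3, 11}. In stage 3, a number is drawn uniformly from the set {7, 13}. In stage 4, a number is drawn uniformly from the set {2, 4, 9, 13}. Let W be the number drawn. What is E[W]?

323/40

E[W | stage 1] = (4+9+10+12)/4 = 35/4.
E[W | stage 2] = (1+3+11)/3 = 5.
E[W | stage 3] = (7+13)/2 = 10.
E[W | stage 4] = (2+4+9+13)/4 = 7.
E[W] = (1/2)·(35/4) + (1/5)·(5) + (1/5)·(10) + (1/10)·(7) = 323/40.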